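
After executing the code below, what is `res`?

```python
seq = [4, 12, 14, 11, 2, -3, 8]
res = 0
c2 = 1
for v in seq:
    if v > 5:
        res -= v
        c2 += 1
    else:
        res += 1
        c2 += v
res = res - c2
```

-50

v=4: not >5, res = 0+1 = 1; c2=5
v=12: >5, res = 1-12 = -11; c2=6
v=14: >5, res = (-11)-14 = -25; c2=7
v=11: >5, res = (-25)-11 = -36; c2=8
v=2: not >5, res = (-36)+1 = -35; c2=10
v=-3: not >5, res = (-35)+1 = -34; c2=7
v=8: >5, res = (-34)-8 = -42; c2=8
res-c2 = (-42)-8 = -50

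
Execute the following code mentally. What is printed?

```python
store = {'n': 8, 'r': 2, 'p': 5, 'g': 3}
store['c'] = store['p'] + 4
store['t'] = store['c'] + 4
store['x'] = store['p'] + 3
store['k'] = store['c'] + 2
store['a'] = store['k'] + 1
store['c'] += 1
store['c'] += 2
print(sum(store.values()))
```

74

store['c'] = store['p']+4 = 9 → {'n': 8, 'r': 2, 'p': 5, 'g': 3, 'c': 9}
store['t'] = store['c']+4 = 13 → {'n': 8, 'r': 2, 'p': 5, 'g': 3, 'c': 9, 't': 13}
store['x'] = store['p']+3 = 8 → {'n': 8, 'r': 2, 'p': 5, 'g': 3, 'c': 9, 't': 13, 'x': 8}
store['k'] = store['c']+2 = 11 → {'n': 8, 'r': 2, 'p': 5, 'g': 3, 'c': 9, 't': 13, 'x': 8, 'k': 11}
store['a'] = store['k']+1 = 12 → {'n': 8, 'r': 2, 'p': 5, 'g': 3, 'c': 9, 't': 13, 'x': 8, 'k': 11, 'a': 12}
store['c'] = 9+1 = 10 → {'n': 8, 'r': 2, 'p': 5, 'g': 3, 'c': 10, 't': 13, 'x': 8, 'k': 11, 'a': 12}
store['c'] = 10+2 = 12 → {'n': 8, 'r': 2, 'p': 5, 'g': 3, 'c': 12, 't': 13, 'x': 8, 'k': 11, 'a': 12}
sum of values = 74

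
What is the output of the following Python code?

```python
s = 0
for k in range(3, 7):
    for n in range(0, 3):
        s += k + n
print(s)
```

66

k=3,n=0: s = 0+3 = 3
k=3,n=1: s = 3+4 = 7
k=3,n=2: s = 7+5 = 12
k=4,n=0: s = 12+4 = 16
k=4,n=1: s = 16+5 = 21
k=4,n=2: s = 21+6 = 27
k=5,n=0: s = 27+5 = 32
k=5,n=1: s = 32+6 = 38
k=5,n=2: s = 38+7 = 45
k=6,n=0: s = 45+6 = 51
k=6,n=1: s = 51+7 = 58
k=6,n=2: s = 58+8 = 66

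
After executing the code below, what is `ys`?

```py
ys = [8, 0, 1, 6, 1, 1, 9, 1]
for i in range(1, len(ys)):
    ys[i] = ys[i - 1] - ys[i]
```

i=1: ys[1] = 8-0 = 8 → [8, 8, 1, 6, 1, 1, 9, 1]
i=2: ys[2] = 8-1 = 7 → [8, 8, 7, 6, 1, 1, 9, 1]
i=3: ys[3] = 7-6 = 1 → [8, 8, 7, 1, 1, 1, 9, 1]
i=4: ys[4] = 1-1 = 0 → [8, 8, 7, 1, 0, 1, 9, 1]
i=5: ys[5] = 0-1 = -1 → [8, 8, 7, 1, 0, -1, 9, 1]
i=6: ys[6] = (-1)-9 = -10 → [8, 8, 7, 1, 0, -1, -10, 1]
i=7: ys[7] = (-10)-1 = -11 → [8, 8, 7, 1, 0, -1, -10, -11]

[8, 8, 7, 1, 0, -1, -10, -11]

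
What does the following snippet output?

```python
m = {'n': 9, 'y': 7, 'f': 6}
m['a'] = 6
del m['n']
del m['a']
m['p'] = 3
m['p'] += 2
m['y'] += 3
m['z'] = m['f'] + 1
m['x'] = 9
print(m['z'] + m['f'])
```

m['a'] = 6 → {'n': 9, 'y': 7, 'f': 6, 'a': 6}
del 'n' → {'y': 7, 'f': 6, 'a': 6}
del 'a' → {'y': 7, 'f': 6}
m['p'] = 3 → {'y': 7, 'f': 6, 'p': 3}
m['p'] = 3+2 = 5 → {'y': 7, 'f': 6, 'p': 5}
m['y'] = 7+3 = 10 → {'y': 10, 'f': 6, 'p': 5}
m['z'] = m['f']+1 = 7 → {'y': 10, 'f': 6, 'p': 5, 'z': 7}
m['x'] = 9 → {'y': 10, 'f': 6, 'p': 5, 'z': 7, 'x': 9}
m['z']+m['f'] = 7+6 = 13

13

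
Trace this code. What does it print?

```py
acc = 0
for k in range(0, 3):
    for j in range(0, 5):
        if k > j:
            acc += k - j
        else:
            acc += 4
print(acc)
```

52

k=0,j=0: not 0>0, acc = 0+4 = 4
k=0,j=1: not 0>1, acc = 4+4 = 8
k=0,j=2: not 0>2, acc = 8+4 = 12
k=0,j=3: not 0>3, acc = 12+4 = 16
k=0,j=4: not 0>4, acc = 16+4 = 20
k=1,j=0: 1>0, acc = 20+1 = 21
k=1,j=1: not 1>1, acc = 21+4 = 25
k=1,j=2: not 1>2, acc = 25+4 = 29
k=1,j=3: not 1>3, acc = 29+4 = 33
k=1,j=4: not 1>4, acc = 33+4 = 37
k=2,j=0: 2>0, acc = 37+2 = 39
k=2,j=1: 2>1, acc = 39+1 = 40
k=2,j=2: not 2>2, acc = 40+4 = 44
k=2,j=3: not 2>3, acc = 44+4 = 48
k=2,j=4: not 2>4, acc = 48+4 = 52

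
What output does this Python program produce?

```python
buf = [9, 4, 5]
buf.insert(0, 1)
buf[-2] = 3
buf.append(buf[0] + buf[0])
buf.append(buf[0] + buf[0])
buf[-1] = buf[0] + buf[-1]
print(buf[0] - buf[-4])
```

insert 1 at 0 → [1, 9, 4, 5]
buf[-2] = 3 → [1, 9, 3, 5]
append buf[0]+buf[0] = 1+1 = 2 → [1, 9, 3, 5, 2]
append buf[0]+buf[0] = 1+1 = 2 → [1, 9, 3, 5, 2, 2]
buf[-1] = buf[0]+buf[-1] = 1+2 = 3 → [1, 9, 3, 5, 2, 3]
buf[0]-buf[-4] = 1-3 = -2

-2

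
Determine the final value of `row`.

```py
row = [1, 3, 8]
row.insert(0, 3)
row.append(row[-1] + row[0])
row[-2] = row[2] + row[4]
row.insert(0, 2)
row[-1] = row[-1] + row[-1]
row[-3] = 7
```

[2, 3, 1, 7, 14, 22]

insert 3 at 0 → [3, 1, 3, 8]
append row[-1]+row[0] = 8+3 = 11 → [3, 1, 3, 8, 11]
row[-2] = row[2]+row[4] = 3+11 = 14 → [3, 1, 3, 14, 11]
insert 2 at 0 → [2, 3, 1, 3, 14, 11]
row[-1] = row[-1]+row[-1] = 11+11 = 22 → [2, 3, 1, 3, 14, 22]
row[-3] = 7 → [2, 3, 1, 7, 14, 22]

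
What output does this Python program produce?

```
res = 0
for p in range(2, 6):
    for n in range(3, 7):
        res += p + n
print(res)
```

128

p=2,n=3: res = 0+5 = 5
p=2,n=4: res = 5+6 = 11
p=2,n=5: res = 11+7 = 18
p=2,n=6: res = 18+8 = 26
p=3,n=3: res = 26+6 = 32
p=3,n=4: res = 32+7 = 39
p=3,n=5: res = 39+8 = 47
p=3,n=6: res = 47+9 = 56
p=4,n=3: res = 56+7 = 63
p=4,n=4: res = 63+8 = 71
p=4,n=5: res = 71+9 = 80
p=4,n=6: res = 80+10 = 90
p=5,n=3: res = 90+8 = 98
p=5,n=4: res = 98+9 = 107
p=5,n=5: res = 107+10 = 117
p=5,n=6: res = 117+11 = 128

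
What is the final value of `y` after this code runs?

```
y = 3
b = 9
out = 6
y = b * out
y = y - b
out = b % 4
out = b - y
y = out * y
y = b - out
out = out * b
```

y = 9*6 = 54
y = 54-9 = 45
out = 9%4 = 1
out = 9-45 = -36
y = (-36)*45 = -1620
y = 9-(-36) = 45
out = (-36)*9 = -324

45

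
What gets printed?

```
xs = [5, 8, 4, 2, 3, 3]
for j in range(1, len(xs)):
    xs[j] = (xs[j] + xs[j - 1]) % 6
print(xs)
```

[5, 1, 5, 1, 4, 1]

j=1: xs[1] = (8+5)%6 = 1 → [5, 1, 4, 2, 3, 3]
j=2: xs[2] = (4+1)%6 = 5 → [5, 1, 5, 2, 3, 3]
j=3: xs[3] = (2+5)%6 = 1 → [5, 1, 5, 1, 3, 3]
j=4: xs[4] = (3+1)%6 = 4 → [5, 1, 5, 1, 4, 3]
j=5: xs[5] = (3+4)%6 = 1 → [5, 1, 5, 1, 4, 1]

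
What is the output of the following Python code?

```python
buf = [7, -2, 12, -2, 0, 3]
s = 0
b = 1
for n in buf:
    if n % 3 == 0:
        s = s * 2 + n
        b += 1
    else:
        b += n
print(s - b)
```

44

n=7: not %3==0; b=8
n=-2: not %3==0; b=6
n=12: %3==0, s = 0*2+12 = 12; b=7
n=-2: not %3==0; b=5
n=0: %3==0, s = 12*2+0 = 24; b=6
n=3: %3==0, s = 24*2+3 = 51; b=7
s-b = 51-7 = 44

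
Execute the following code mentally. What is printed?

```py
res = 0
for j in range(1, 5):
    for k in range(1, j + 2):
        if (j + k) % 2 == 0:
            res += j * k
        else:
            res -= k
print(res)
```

j=1,k=1: even sum, res = 0+1 = 1
j=1,k=2: odd sum, res = 1-2 = -1
j=2,k=1: odd sum, res = (-1)-1 = -2
j=2,k=2: even sum, res = (-2)+4 = 2
j=2,k=3: odd sum, res = 2-3 = -1
j=3,k=1: even sum, res = (-1)+3 = 2
j=3,k=2: odd sum, res = 2-2 = 0
j=3,k=3: even sum, res = 0+9 = 9
j=3,k=4: odd sum, res = 9-4 = 5
j=4,k=1: odd sum, res = 5-1 = 4
j=4,k=2: even sum, res = 4+8 = 12
j=4,k=3: odd sum, res = 12-3 = 9
j=4,k=4: even sum, res = 9+16 = 25
j=4,k=5: odd sum, res = 25-5 = 20

20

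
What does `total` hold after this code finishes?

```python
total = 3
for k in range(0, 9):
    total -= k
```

-33

k=0: total = 3-0 = 3
k=1: total = 3-1 = 2
k=2: total = 2-2 = 0
k=3: total = 0-3 = -3
k=4: total = (-3)-4 = -7
k=5: total = (-7)-5 = -12
k=6: total = (-12)-6 = -18
k=7: total = (-18)-7 = -25
k=8: total = (-25)-8 = -33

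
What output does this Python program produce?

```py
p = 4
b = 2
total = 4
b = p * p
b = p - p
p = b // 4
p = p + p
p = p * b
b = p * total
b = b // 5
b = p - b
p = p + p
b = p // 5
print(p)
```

0

b = 4*4 = 16
b = 4-4 = 0
p = 0//4 = 0
p = 0+0 = 0
p = 0*0 = 0
b = 0*4 = 0
b = 0//5 = 0
b = 0-0 = 0
p = 0+0 = 0
b = 0//5 = 0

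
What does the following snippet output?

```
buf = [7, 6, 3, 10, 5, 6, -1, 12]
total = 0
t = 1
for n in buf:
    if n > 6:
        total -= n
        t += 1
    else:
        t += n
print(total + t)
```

n=7: >6, total = 0-7 = -7; t=2
n=6: not >6; t=8
n=3: not >6; t=11
n=10: >6, total = (-7)-10 = -17; t=12
n=5: not >6; t=17
n=6: not >6; t=23
n=-1: not >6; t=22
n=12: >6, total = (-17)-12 = -29; t=23
total+t = (-29)+23 = -6

-6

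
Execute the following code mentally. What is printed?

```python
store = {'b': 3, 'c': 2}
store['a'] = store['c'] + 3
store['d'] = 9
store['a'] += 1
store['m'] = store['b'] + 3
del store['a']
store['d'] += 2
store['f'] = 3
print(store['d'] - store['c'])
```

9

store['a'] = store['c']+3 = 5 → {'b': 3, 'c': 2, 'a': 5}
store['d'] = 9 → {'b': 3, 'c': 2, 'a': 5, 'd': 9}
store['a'] = 5+1 = 6 → {'b': 3, 'c': 2, 'a': 6, 'd': 9}
store['m'] = store['b']+3 = 6 → {'b': 3, 'c': 2, 'a': 6, 'd': 9, 'm': 6}
del 'a' → {'b': 3, 'c': 2, 'd': 9, 'm': 6}
store['d'] = 9+2 = 11 → {'b': 3, 'c': 2, 'd': 11, 'm': 6}
store['f'] = 3 → {'b': 3, 'c': 2, 'd': 11, 'm': 6, 'f': 3}
store['d']-store['c'] = 11-2 = 9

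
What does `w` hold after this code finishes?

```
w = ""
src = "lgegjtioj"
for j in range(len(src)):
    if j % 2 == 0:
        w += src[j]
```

j=0: add 'l' → 'l'
j=1: skip
j=2: add 'e' → 'le'
j=3: skip
j=4: add 'j' → 'lej'
j=5: skip
j=6: add 'i' → 'leji'
j=7: skip
j=8: add 'j' → 'lejij'

'lejij'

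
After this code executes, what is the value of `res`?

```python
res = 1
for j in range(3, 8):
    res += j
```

26

j=3: res = 1+3 = 4
j=4: res = 4+4 = 8
j=5: res = 8+5 = 13
j=6: res = 13+6 = 19
j=7: res = 19+7 = 26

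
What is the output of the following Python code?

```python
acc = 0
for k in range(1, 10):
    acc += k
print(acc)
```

k=1: acc = 0+1 = 1
k=2: acc = 1+2 = 3
k=3: acc = 3+3 = 6
k=4: acc = 6+4 = 10
k=5: acc = 10+5 = 15
k=6: acc = 15+6 = 21
k=7: acc = 21+7 = 28
k=8: acc = 28+8 = 36
k=9: acc = 36+9 = 45

45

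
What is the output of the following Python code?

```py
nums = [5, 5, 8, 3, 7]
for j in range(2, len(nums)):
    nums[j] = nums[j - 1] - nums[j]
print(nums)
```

[5, 5, -3, -6, -13]

j=2: nums[2] = 5-8 = -3 → [5, 5, -3, 3, 7]
j=3: nums[3] = (-3)-3 = -6 → [5, 5, -3, -6, 7]
j=4: nums[4] = (-6)-7 = -13 → [5, 5, -3, -6, -13]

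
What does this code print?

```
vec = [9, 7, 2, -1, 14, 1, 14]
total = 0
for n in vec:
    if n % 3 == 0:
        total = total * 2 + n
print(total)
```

n=9: %3==0, total = 0*2+9 = 9
n=7: not %3==0
n=2: not %3==0
n=-1: not %3==0
n=14: not %3==0
n=1: not %3==0
n=14: not %3==0

9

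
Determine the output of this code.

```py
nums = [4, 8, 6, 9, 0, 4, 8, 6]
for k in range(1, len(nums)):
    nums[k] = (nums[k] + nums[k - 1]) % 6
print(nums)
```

k=1: nums[1] = (8+4)%6 = 0 → [4, 0, 6, 9, 0, 4, 8, 6]
k=2: nums[2] = (6+0)%6 = 0 → [4, 0, 0, 9, 0, 4, 8, 6]
k=3: nums[3] = (9+0)%6 = 3 → [4, 0, 0, 3, 0, 4, 8, 6]
k=4: nums[4] = (0+3)%6 = 3 → [4, 0, 0, 3, 3, 4, 8, 6]
k=5: nums[5] = (4+3)%6 = 1 → [4, 0, 0, 3, 3, 1, 8, 6]
k=6: nums[6] = (8+1)%6 = 3 → [4, 0, 0, 3, 3, 1, 3, 6]
k=7: nums[7] = (6+3)%6 = 3 → [4, 0, 0, 3, 3, 1, 3, 3]

[4, 0, 0, 3, 3, 1, 3, 3]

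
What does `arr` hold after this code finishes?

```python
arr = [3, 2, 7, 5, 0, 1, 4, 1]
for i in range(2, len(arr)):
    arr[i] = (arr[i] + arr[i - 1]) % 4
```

[3, 2, 1, 2, 2, 3, 3, 0]

i=2: arr[2] = (7+2)%4 = 1 → [3, 2, 1, 5, 0, 1, 4, 1]
i=3: arr[3] = (5+1)%4 = 2 → [3, 2, 1, 2, 0, 1, 4, 1]
i=4: arr[4] = (0+2)%4 = 2 → [3, 2, 1, 2, 2, 1, 4, 1]
i=5: arr[5] = (1+2)%4 = 3 → [3, 2, 1, 2, 2, 3, 4, 1]
i=6: arr[6] = (4+3)%4 = 3 → [3, 2, 1, 2, 2, 3, 3, 1]
i=7: arr[7] = (1+3)%4 = 0 → [3, 2, 1, 2, 2, 3, 3, 0]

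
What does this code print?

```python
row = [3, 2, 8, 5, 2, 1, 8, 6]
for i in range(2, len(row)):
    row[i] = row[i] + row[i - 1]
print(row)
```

i=2: row[2] = 8+2 = 10 → [3, 2, 10, 5, 2, 1, 8, 6]
i=3: row[3] = 5+10 = 15 → [3, 2, 10, 15, 2, 1, 8, 6]
i=4: row[4] = 2+15 = 17 → [3, 2, 10, 15, 17, 1, 8, 6]
i=5: row[5] = 1+17 = 18 → [3, 2, 10, 15, 17, 18, 8, 6]
i=6: row[6] = 8+18 = 26 → [3, 2, 10, 15, 17, 18, 26, 6]
i=7: row[7] = 6+26 = 32 → [3, 2, 10, 15, 17, 18, 26, 32]

[3, 2, 10, 15, 17, 18, 26, 32]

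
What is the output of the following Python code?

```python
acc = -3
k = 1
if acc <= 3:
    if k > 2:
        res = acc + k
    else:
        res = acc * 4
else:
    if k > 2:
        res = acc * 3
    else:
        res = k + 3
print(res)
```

acc=-3, k=1
acc <= 3 is True; k > 2 is False
→ res = acc * 4 = -12

-12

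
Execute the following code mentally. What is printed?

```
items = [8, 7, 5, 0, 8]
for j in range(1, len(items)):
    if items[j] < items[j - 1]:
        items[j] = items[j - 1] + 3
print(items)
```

[8, 11, 14, 17, 20]

j=1: 7<8, items[1] = 8+3 = 11 → [8, 11, 5, 0, 8]
j=2: 5<11, items[2] = 11+3 = 14 → [8, 11, 14, 0, 8]
j=3: 0<14, items[3] = 14+3 = 17 → [8, 11, 14, 17, 8]
j=4: 8<17, items[4] = 17+3 = 20 → [8, 11, 14, 17, 20]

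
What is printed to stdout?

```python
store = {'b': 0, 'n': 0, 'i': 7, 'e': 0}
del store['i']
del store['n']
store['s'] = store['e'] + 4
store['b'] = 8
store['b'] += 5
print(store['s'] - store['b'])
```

-9

del 'i' → {'b': 0, 'n': 0, 'e': 0}
del 'n' → {'b': 0, 'e': 0}
store['s'] = store['e']+4 = 4 → {'b': 0, 'e': 0, 's': 4}
store['b'] = 8 → {'b': 8, 'e': 0, 's': 4}
store['b'] = 8+5 = 13 → {'b': 13, 'e': 0, 's': 4}
store['s']-store['b'] = 4-13 = -9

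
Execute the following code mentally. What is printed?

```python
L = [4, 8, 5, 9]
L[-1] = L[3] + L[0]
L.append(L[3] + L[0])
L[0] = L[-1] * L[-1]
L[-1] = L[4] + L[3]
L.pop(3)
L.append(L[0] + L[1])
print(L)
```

L[-1] = L[3]+L[0] = 9+4 = 13 → [4, 8, 5, 13]
append L[3]+L[0] = 13+4 = 17 → [4, 8, 5, 13, 17]
L[0] = L[-1]*L[-1] = 17*17 = 289 → [289, 8, 5, 13, 17]
L[-1] = L[4]+L[3] = 17+13 = 30 → [289, 8, 5, 13, 30]
pop(3) removes 13 → [289, 8, 5, 30]
append L[0]+L[1] = 289+8 = 297 → [289, 8, 5, 30, 297]

[289, 8, 5, 30, 297]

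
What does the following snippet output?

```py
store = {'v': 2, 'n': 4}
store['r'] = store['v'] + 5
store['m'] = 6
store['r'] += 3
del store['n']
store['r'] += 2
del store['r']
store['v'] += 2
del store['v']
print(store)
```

{'m': 6}

store['r'] = store['v']+5 = 7 → {'v': 2, 'n': 4, 'r': 7}
store['m'] = 6 → {'v': 2, 'n': 4, 'r': 7, 'm': 6}
store['r'] = 7+3 = 10 → {'v': 2, 'n': 4, 'r': 10, 'm': 6}
del 'n' → {'v': 2, 'r': 10, 'm': 6}
store['r'] = 10+2 = 12 → {'v': 2, 'r': 12, 'm': 6}
del 'r' → {'v': 2, 'm': 6}
store['v'] = 2+2 = 4 → {'v': 4, 'm': 6}
del 'v' → {'m': 6}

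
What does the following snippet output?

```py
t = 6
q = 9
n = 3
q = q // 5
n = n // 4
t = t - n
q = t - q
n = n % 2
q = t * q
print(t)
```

q = 9//5 = 1
n = 3//4 = 0
t = 6-0 = 6
q = 6-1 = 5
n = 0%2 = 0
q = 6*5 = 30

6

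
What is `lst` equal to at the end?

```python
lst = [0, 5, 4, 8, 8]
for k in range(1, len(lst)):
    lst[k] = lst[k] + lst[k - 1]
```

[0, 5, 9, 17, 25]

k=1: lst[1] = 5+0 = 5 → [0, 5, 4, 8, 8]
k=2: lst[2] = 4+5 = 9 → [0, 5, 9, 8, 8]
k=3: lst[3] = 8+9 = 17 → [0, 5, 9, 17, 8]
k=4: lst[4] = 8+17 = 25 → [0, 5, 9, 17, 25]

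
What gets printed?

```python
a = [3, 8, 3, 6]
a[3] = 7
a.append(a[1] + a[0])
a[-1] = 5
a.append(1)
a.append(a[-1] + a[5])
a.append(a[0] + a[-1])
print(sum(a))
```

34

a[3] = 7 → [3, 8, 3, 7]
append a[1]+a[0] = 8+3 = 11 → [3, 8, 3, 7, 11]
a[-1] = 5 → [3, 8, 3, 7, 5]
append 1 → [3, 8, 3, 7, 5, 1]
append a[-1]+a[5] = 1+1 = 2 → [3, 8, 3, 7, 5, 1, 2]
append a[0]+a[-1] = 3+2 = 5 → [3, 8, 3, 7, 5, 1, 2, 5]
sum = 34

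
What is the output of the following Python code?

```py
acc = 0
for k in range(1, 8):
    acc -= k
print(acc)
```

-28

k=1: acc = 0-1 = -1
k=2: acc = (-1)-2 = -3
k=3: acc = (-3)-3 = -6
k=4: acc = (-6)-4 = -10
k=5: acc = (-10)-5 = -15
k=6: acc = (-15)-6 = -21
k=7: acc = (-21)-7 = -28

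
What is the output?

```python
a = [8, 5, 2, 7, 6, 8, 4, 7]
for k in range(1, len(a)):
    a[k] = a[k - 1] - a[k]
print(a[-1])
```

k=1: a[1] = 8-5 = 3 → [8, 3, 2, 7, 6, 8, 4, 7]
k=2: a[2] = 3-2 = 1 → [8, 3, 1, 7, 6, 8, 4, 7]
k=3: a[3] = 1-7 = -6 → [8, 3, 1, -6, 6, 8, 4, 7]
k=4: a[4] = (-6)-6 = -12 → [8, 3, 1, -6, -12, 8, 4, 7]
k=5: a[5] = (-12)-8 = -20 → [8, 3, 1, -6, -12, -20, 4, 7]
k=6: a[6] = (-20)-4 = -24 → [8, 3, 1, -6, -12, -20, -24, 7]
k=7: a[7] = (-24)-7 = -31 → [8, 3, 1, -6, -12, -20, -24, -31]

-31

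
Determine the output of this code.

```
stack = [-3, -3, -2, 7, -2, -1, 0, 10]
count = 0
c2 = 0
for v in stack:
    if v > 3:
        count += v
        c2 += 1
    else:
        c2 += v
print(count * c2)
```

v=-3: not >3; c2=-3
v=-3: not >3; c2=-6
v=-2: not >3; c2=-8
v=7: >3, count = 0+7 = 7; c2=-7
v=-2: not >3; c2=-9
v=-1: not >3; c2=-10
v=0: not >3; c2=-10
v=10: >3, count = 7+10 = 17; c2=-9
count*c2 = 17*(-9) = -153

-153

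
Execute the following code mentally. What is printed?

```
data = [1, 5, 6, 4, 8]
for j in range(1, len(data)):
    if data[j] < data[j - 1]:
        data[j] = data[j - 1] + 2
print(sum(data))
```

j=1: 5>=1, unchanged → [1, 5, 6, 4, 8]
j=2: 6>=5, unchanged → [1, 5, 6, 4, 8]
j=3: 4<6, data[3] = 6+2 = 8 → [1, 5, 6, 8, 8]
j=4: 8>=8, unchanged → [1, 5, 6, 8, 8]
sum = 28

28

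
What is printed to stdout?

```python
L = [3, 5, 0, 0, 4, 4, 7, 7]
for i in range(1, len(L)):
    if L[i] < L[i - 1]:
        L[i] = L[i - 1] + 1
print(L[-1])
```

i=1: 5>=3, unchanged → [3, 5, 0, 0, 4, 4, 7, 7]
i=2: 0<5, L[2] = 5+1 = 6 → [3, 5, 6, 0, 4, 4, 7, 7]
i=3: 0<6, L[3] = 6+1 = 7 → [3, 5, 6, 7, 4, 4, 7, 7]
i=4: 4<7, L[4] = 7+1 = 8 → [3, 5, 6, 7, 8, 4, 7, 7]
i=5: 4<8, L[5] = 8+1 = 9 → [3, 5, 6, 7, 8, 9, 7, 7]
i=6: 7<9, L[6] = 9+1 = 10 → [3, 5, 6, 7, 8, 9, 10, 7]
i=7: 7<10, L[7] = 10+1 = 11 → [3, 5, 6, 7, 8, 9, 10, 11]

11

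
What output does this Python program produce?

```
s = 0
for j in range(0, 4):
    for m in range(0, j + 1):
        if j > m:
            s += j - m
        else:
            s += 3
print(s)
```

22

j=0,m=0: not 0>0, s = 0+3 = 3
j=1,m=0: 1>0, s = 3+1 = 4
j=1,m=1: not 1>1, s = 4+3 = 7
j=2,m=0: 2>0, s = 7+2 = 9
j=2,m=1: 2>1, s = 9+1 = 10
j=2,m=2: not 2>2, s = 10+3 = 13
j=3,m=0: 3>0, s = 13+3 = 16
j=3,m=1: 3>1, s = 16+2 = 18
j=3,m=2: 3>2, s = 18+1 = 19
j=3,m=3: not 3>3, s = 19+3 = 22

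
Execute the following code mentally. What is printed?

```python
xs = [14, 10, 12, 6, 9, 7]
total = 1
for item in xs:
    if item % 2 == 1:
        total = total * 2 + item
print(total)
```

29

item=14: not odd
item=10: not odd
item=12: not odd
item=6: not odd
item=9: odd, total = 1*2+9 = 11
item=7: odd, total = 11*2+7 = 29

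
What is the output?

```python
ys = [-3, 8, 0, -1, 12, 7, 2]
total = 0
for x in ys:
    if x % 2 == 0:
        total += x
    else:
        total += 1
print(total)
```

25

x=-3: not even, total = 0+1 = 1
x=8: even, total = 1+8 = 9
x=0: even, total = 9+0 = 9
x=-1: not even, total = 9+1 = 10
x=12: even, total = 10+12 = 22
x=7: not even, total = 22+1 = 23
x=2: even, total = 23+2 = 25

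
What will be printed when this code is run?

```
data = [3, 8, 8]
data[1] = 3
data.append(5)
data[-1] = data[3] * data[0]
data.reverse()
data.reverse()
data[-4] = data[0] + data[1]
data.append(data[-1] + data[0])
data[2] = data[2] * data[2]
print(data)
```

[6, 3, 64, 15, 21]

data[1] = 3 → [3, 3, 8]
append 5 → [3, 3, 8, 5]
data[-1] = data[3]*data[0] = 5*3 = 15 → [3, 3, 8, 15]
reverse → [15, 8, 3, 3]
reverse → [3, 3, 8, 15]
data[-4] = data[0]+data[1] = 3+3 = 6 → [6, 3, 8, 15]
append data[-1]+data[0] = 15+6 = 21 → [6, 3, 8, 15, 21]
data[2] = data[2]*data[2] = 8*8 = 64 → [6, 3, 64, 15, 21]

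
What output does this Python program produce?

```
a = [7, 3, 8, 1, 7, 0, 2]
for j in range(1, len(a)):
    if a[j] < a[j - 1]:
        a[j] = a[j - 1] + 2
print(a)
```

[7, 9, 11, 13, 15, 17, 19]

j=1: 3<7, a[1] = 7+2 = 9 → [7, 9, 8, 1, 7, 0, 2]
j=2: 8<9, a[2] = 9+2 = 11 → [7, 9, 11, 1, 7, 0, 2]
j=3: 1<11, a[3] = 11+2 = 13 → [7, 9, 11, 13, 7, 0, 2]
j=4: 7<13, a[4] = 13+2 = 15 → [7, 9, 11, 13, 15, 0, 2]
j=5: 0<15, a[5] = 15+2 = 17 → [7, 9, 11, 13, 15, 17, 2]
j=6: 2<17, a[6] = 17+2 = 19 → [7, 9, 11, 13, 15, 17, 19]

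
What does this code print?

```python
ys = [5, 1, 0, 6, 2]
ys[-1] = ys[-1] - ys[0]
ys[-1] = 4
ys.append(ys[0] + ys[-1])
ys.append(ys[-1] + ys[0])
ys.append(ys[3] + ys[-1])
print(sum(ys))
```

ys[-1] = ys[-1]-ys[0] = 2-5 = -3 → [5, 1, 0, 6, -3]
ys[-1] = 4 → [5, 1, 0, 6, 4]
append ys[0]+ys[-1] = 5+4 = 9 → [5, 1, 0, 6, 4, 9]
append ys[-1]+ys[0] = 9+5 = 14 → [5, 1, 0, 6, 4, 9, 14]
append ys[3]+ys[-1] = 6+14 = 20 → [5, 1, 0, 6, 4, 9, 14, 20]
sum = 59

59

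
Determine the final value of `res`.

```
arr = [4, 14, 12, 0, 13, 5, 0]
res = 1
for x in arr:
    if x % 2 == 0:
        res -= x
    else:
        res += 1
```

x=4: even, res = 1-4 = -3
x=14: even, res = (-3)-14 = -17
x=12: even, res = (-17)-12 = -29
x=0: even, res = (-29)-0 = -29
x=13: not even, res = (-29)+1 = -28
x=5: not even, res = (-28)+1 = -27
x=0: even, res = (-27)-0 = -27

-27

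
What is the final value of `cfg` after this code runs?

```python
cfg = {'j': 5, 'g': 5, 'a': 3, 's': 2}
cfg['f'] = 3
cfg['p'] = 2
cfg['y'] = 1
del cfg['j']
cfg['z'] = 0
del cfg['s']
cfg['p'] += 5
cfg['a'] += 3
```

cfg['f'] = 3 → {'j': 5, 'g': 5, 'a': 3, 's': 2, 'f': 3}
cfg['p'] = 2 → {'j': 5, 'g': 5, 'a': 3, 's': 2, 'f': 3, 'p': 2}
cfg['y'] = 1 → {'j': 5, 'g': 5, 'a': 3, 's': 2, 'f': 3, 'p': 2, 'y': 1}
del 'j' → {'g': 5, 'a': 3, 's': 2, 'f': 3, 'p': 2, 'y': 1}
cfg['z'] = 0 → {'g': 5, 'a': 3, 's': 2, 'f': 3, 'p': 2, 'y': 1, 'z': 0}
del 's' → {'g': 5, 'a': 3, 'f': 3, 'p': 2, 'y': 1, 'z': 0}
cfg['p'] = 2+5 = 7 → {'g': 5, 'a': 3, 'f': 3, 'p': 7, 'y': 1, 'z': 0}
cfg['a'] = 3+3 = 6 → {'g': 5, 'a': 6, 'f': 3, 'p': 7, 'y': 1, 'z': 0}

{'g': 5, 'a': 6, 'f': 3, 'p': 7, 'y': 1, 'z': 0}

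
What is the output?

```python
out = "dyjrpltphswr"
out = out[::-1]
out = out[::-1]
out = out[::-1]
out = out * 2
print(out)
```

rwshptlprjydrwshptlprjyd

reverse → 'rwshptlprjyd'
reverse → 'dyjrpltphswr'
reverse → 'rwshptlprjyd'
repeat ×2 → 'rwshptlprjydrwshptlprjyd'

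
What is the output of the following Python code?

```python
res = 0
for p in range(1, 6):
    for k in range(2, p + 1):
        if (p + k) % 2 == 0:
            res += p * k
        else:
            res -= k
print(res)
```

66

p=2,k=2: even sum, res = 0+4 = 4
p=3,k=2: odd sum, res = 4-2 = 2
p=3,k=3: even sum, res = 2+9 = 11
p=4,k=2: even sum, res = 11+8 = 19
p=4,k=3: odd sum, res = 19-3 = 16
p=4,k=4: even sum, res = 16+16 = 32
p=5,k=2: odd sum, res = 32-2 = 30
p=5,k=3: even sum, res = 30+15 = 45
p=5,k=4: odd sum, res = 45-4 = 41
p=5,k=5: even sum, res = 41+25 = 66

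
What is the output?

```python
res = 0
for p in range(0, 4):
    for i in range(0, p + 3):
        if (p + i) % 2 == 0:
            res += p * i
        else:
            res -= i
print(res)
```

30

p=0,i=0: even sum, res = 0+0 = 0
p=0,i=1: odd sum, res = 0-1 = -1
p=0,i=2: even sum, res = (-1)+0 = -1
p=1,i=0: odd sum, res = (-1)-0 = -1
p=1,i=1: even sum, res = (-1)+1 = 0
p=1,i=2: odd sum, res = 0-2 = -2
p=1,i=3: even sum, res = (-2)+3 = 1
p=2,i=0: even sum, res = 1+0 = 1
p=2,i=1: odd sum, res = 1-1 = 0
p=2,i=2: even sum, res = 0+4 = 4
p=2,i=3: odd sum, res = 4-3 = 1
p=2,i=4: even sum, res = 1+8 = 9
p=3,i=0: odd sum, res = 9-0 = 9
p=3,i=1: even sum, res = 9+3 = 12
p=3,i=2: odd sum, res = 12-2 = 10
p=3,i=3: even sum, res = 10+9 = 19
p=3,i=4: odd sum, res = 19-4 = 15
p=3,i=5: even sum, res = 15+15 = 30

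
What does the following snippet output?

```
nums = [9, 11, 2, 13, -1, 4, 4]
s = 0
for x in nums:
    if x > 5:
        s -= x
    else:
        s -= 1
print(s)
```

-37

x=9: >5, s = 0-9 = -9
x=11: >5, s = (-9)-11 = -20
x=2: not >5, s = (-20)-1 = -21
x=13: >5, s = (-21)-13 = -34
x=-1: not >5, s = (-34)-1 = -35
x=4: not >5, s = (-35)-1 = -36
x=4: not >5, s = (-36)-1 = -37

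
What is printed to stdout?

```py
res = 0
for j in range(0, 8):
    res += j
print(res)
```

28

j=0: res = 0+0 = 0
j=1: res = 0+1 = 1
j=2: res = 1+2 = 3
j=3: res = 3+3 = 6
j=4: res = 6+4 = 10
j=5: res = 10+5 = 15
j=6: res = 15+6 = 21
j=7: res = 21+7 = 28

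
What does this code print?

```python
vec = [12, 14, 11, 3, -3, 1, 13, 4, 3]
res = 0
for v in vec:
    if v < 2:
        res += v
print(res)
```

-2

v=12: not <2
v=14: not <2
v=11: not <2
v=3: not <2
v=-3: <2, res = 0+(-3) = -3
v=1: <2, res = (-3)+1 = -2
v=13: not <2
v=4: not <2
v=3: not <2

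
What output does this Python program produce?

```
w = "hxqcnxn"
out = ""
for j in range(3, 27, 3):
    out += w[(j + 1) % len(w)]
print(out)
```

j=3: add w[4]='n' → 'n'
j=6: add w[0]='h' → 'nh'
j=9: add w[3]='c' → 'nhc'
j=12: add w[6]='n' → 'nhcn'
j=15: add w[2]='q' → 'nhcnq'
j=18: add w[5]='x' → 'nhcnqx'
j=21: add w[1]='x' → 'nhcnqxx'
j=24: add w[4]='n' → 'nhcnqxxn'

nhcnqxxn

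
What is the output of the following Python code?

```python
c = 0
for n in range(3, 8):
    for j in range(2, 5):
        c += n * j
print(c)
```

n=3,j=2: c = 0+6 = 6
n=3,j=3: c = 6+9 = 15
n=3,j=4: c = 15+12 = 27
n=4,j=2: c = 27+8 = 35
n=4,j=3: c = 35+12 = 47
n=4,j=4: c = 47+16 = 63
n=5,j=2: c = 63+10 = 73
n=5,j=3: c = 73+15 = 88
n=5,j=4: c = 88+20 = 108
n=6,j=2: c = 108+12 = 120
n=6,j=3: c = 120+18 = 138
n=6,j=4: c = 138+24 = 162
n=7,j=2: c = 162+14 = 176
n=7,j=3: c = 176+21 = 197
n=7,j=4: c = 197+28 = 225

225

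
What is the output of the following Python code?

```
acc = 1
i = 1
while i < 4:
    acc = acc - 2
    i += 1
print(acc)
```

i=1: acc = 1-2 = -1
i=2: acc = (-1)-2 = -3
i=3: acc = (-3)-2 = -5

-5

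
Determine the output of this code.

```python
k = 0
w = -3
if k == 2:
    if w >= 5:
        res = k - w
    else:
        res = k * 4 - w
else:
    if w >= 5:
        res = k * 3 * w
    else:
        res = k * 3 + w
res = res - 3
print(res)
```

-6

k=0, w=-3
k == 2 is False; w >= 5 is False
→ res = k * 3 + w = -3
res = (-3)-3 = -6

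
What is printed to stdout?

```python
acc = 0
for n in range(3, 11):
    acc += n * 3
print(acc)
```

n=3: acc = 0+3*3 = 9
n=4: acc = 9+4*3 = 21
n=5: acc = 21+5*3 = 36
n=6: acc = 36+6*3 = 54
n=7: acc = 54+7*3 = 75
n=8: acc = 75+8*3 = 99
n=9: acc = 99+9*3 = 126
n=10: acc = 126+10*3 = 156

156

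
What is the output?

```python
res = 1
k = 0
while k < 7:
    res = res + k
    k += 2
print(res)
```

k=0: res = 1+0 = 1
k=2: res = 1+2 = 3
k=4: res = 3+4 = 7
k=6: res = 7+6 = 13

13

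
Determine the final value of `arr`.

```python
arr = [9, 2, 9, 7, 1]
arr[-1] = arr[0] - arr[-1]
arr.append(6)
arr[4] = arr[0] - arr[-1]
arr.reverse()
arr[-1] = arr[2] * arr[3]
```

[6, 3, 7, 9, 2, 63]

arr[-1] = arr[0]-arr[-1] = 9-1 = 8 → [9, 2, 9, 7, 8]
append 6 → [9, 2, 9, 7, 8, 6]
arr[4] = arr[0]-arr[-1] = 9-6 = 3 → [9, 2, 9, 7, 3, 6]
reverse → [6, 3, 7, 9, 2, 9]
arr[-1] = arr[2]*arr[3] = 7*9 = 63 → [6, 3, 7, 9, 2, 63]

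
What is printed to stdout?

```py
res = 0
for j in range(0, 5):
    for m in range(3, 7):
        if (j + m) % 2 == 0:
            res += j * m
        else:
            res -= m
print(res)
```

j=0,m=3: odd sum, res = 0-3 = -3
j=0,m=4: even sum, res = (-3)+0 = -3
j=0,m=5: odd sum, res = (-3)-5 = -8
j=0,m=6: even sum, res = (-8)+0 = -8
j=1,m=3: even sum, res = (-8)+3 = -5
j=1,m=4: odd sum, res = (-5)-4 = -9
j=1,m=5: even sum, res = (-9)+5 = -4
j=1,m=6: odd sum, res = (-4)-6 = -10
j=2,m=3: odd sum, res = (-10)-3 = -13
j=2,m=4: even sum, res = (-13)+8 = -5
j=2,m=5: odd sum, res = (-5)-5 = -10
j=2,m=6: even sum, res = (-10)+12 = 2
j=3,m=3: even sum, res = 2+9 = 11
j=3,m=4: odd sum, res = 11-4 = 7
j=3,m=5: even sum, res = 7+15 = 22
j=3,m=6: odd sum, res = 22-6 = 16
j=4,m=3: odd sum, res = 16-3 = 13
j=4,m=4: even sum, res = 13+16 = 29
j=4,m=5: odd sum, res = 29-5 = 24
j=4,m=6: even sum, res = 24+24 = 48

48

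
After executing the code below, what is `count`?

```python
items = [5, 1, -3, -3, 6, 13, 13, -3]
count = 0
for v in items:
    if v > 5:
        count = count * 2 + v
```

v=5: not >5
v=1: not >5
v=-3: not >5
v=-3: not >5
v=6: >5, count = 0*2+6 = 6
v=13: >5, count = 6*2+13 = 25
v=13: >5, count = 25*2+13 = 63
v=-3: not >5

63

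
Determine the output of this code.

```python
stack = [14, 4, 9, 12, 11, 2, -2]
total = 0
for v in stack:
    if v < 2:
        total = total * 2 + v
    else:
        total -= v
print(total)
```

-106

v=14: not <2, total = 0-14 = -14
v=4: not <2, total = (-14)-4 = -18
v=9: not <2, total = (-18)-9 = -27
v=12: not <2, total = (-27)-12 = -39
v=11: not <2, total = (-39)-11 = -50
v=2: not <2, total = (-50)-2 = -52
v=-2: <2, total = (-52)*2+(-2) = -106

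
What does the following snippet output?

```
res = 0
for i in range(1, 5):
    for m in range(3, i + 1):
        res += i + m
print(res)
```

21

i=3,m=3: res = 0+6 = 6
i=4,m=3: res = 6+7 = 13
i=4,m=4: res = 13+8 = 21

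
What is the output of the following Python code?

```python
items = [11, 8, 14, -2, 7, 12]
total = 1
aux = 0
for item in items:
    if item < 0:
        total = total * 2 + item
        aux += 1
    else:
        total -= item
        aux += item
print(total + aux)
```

item=11: not <0, total = 1-11 = -10; aux=11
item=8: not <0, total = (-10)-8 = -18; aux=19
item=14: not <0, total = (-18)-14 = -32; aux=33
item=-2: <0, total = (-32)*2+(-2) = -66; aux=34
item=7: not <0, total = (-66)-7 = -73; aux=41
item=12: not <0, total = (-73)-12 = -85; aux=53
total+aux = (-85)+53 = -32

-32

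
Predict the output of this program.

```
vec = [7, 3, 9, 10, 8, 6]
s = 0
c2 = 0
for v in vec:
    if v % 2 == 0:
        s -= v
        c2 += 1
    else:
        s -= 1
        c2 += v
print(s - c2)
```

-49

v=7: not even, s = 0-1 = -1; c2=7
v=3: not even, s = (-1)-1 = -2; c2=10
v=9: not even, s = (-2)-1 = -3; c2=19
v=10: even, s = (-3)-10 = -13; c2=20
v=8: even, s = (-13)-8 = -21; c2=21
v=6: even, s = (-21)-6 = -27; c2=22
s-c2 = (-27)-22 = -49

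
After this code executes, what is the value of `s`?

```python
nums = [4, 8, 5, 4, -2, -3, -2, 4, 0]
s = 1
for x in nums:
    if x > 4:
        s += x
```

x=4: not >4
x=8: >4, s = 1+8 = 9
x=5: >4, s = 9+5 = 14
x=4: not >4
x=-2: not >4
x=-3: not >4
x=-2: not >4
x=4: not >4
x=0: not >4

14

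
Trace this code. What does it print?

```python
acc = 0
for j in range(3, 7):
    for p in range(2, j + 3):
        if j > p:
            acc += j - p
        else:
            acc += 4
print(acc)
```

j=3,p=2: 3>2, acc = 0+1 = 1
j=3,p=3: not 3>3, acc = 1+4 = 5
j=3,p=4: not 3>4, acc = 5+4 = 9
j=3,p=5: not 3>5, acc = 9+4 = 13
j=4,p=2: 4>2, acc = 13+2 = 15
j=4,p=3: 4>3, acc = 15+1 = 16
j=4,p=4: not 4>4, acc = 16+4 = 20
j=4,p=5: not 4>5, acc = 20+4 = 24
j=4,p=6: not 4>6, acc = 24+4 = 28
j=5,p=2: 5>2, acc = 28+3 = 31
j=5,p=3: 5>3, acc = 31+2 = 33
j=5,p=4: 5>4, acc = 33+1 = 34
j=5,p=5: not 5>5, acc = 34+4 = 38
j=5,p=6: not 5>6, acc = 38+4 = 42
j=5,p=7: not 5>7, acc = 42+4 = 46
j=6,p=2: 6>2, acc = 46+4 = 50
j=6,p=3: 6>3, acc = 50+3 = 53
j=6,p=4: 6>4, acc = 53+2 = 55
j=6,p=5: 6>5, acc = 55+1 = 56
j=6,p=6: not 6>6, acc = 56+4 = 60
j=6,p=7: not 6>7, acc = 60+4 = 64
j=6,p=8: not 6>8, acc = 64+4 = 68

68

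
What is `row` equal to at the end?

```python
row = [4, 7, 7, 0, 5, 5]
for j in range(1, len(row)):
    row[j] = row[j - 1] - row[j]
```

[4, -3, -10, -10, -15, -20]

j=1: row[1] = 4-7 = -3 → [4, -3, 7, 0, 5, 5]
j=2: row[2] = (-3)-7 = -10 → [4, -3, -10, 0, 5, 5]
j=3: row[3] = (-10)-0 = -10 → [4, -3, -10, -10, 5, 5]
j=4: row[4] = (-10)-5 = -15 → [4, -3, -10, -10, -15, 5]
j=5: row[5] = (-15)-5 = -20 → [4, -3, -10, -10, -15, -20]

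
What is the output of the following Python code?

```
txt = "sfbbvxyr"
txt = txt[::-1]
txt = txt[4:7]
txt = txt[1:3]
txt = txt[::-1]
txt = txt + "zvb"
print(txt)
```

reverse → 'ryxvbbfs'
slice [4:7] → 'bbf'
slice [1:3] → 'bf'
reverse → 'fb'
+ 'zvb' → 'fbzvb'

fbzvb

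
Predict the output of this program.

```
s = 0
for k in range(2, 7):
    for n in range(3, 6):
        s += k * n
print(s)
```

k=2,n=3: s = 0+6 = 6
k=2,n=4: s = 6+8 = 14
k=2,n=5: s = 14+10 = 24
k=3,n=3: s = 24+9 = 33
k=3,n=4: s = 33+12 = 45
k=3,n=5: s = 45+15 = 60
k=4,n=3: s = 60+12 = 72
k=4,n=4: s = 72+16 = 88
k=4,n=5: s = 88+20 = 108
k=5,n=3: s = 108+15 = 123
k=5,n=4: s = 123+20 = 143
k=5,n=5: s = 143+25 = 168
k=6,n=3: s = 168+18 = 186
k=6,n=4: s = 186+24 = 210
k=6,n=5: s = 210+30 = 240

240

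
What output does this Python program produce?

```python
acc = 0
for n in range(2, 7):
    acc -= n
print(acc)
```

-20

n=2: acc = 0-2 = -2
n=3: acc = (-2)-3 = -5
n=4: acc = (-5)-4 = -9
n=5: acc = (-9)-5 = -14
n=6: acc = (-14)-6 = -20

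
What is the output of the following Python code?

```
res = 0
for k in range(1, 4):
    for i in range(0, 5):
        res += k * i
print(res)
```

60

k=1,i=0: res = 0+0 = 0
k=1,i=1: res = 0+1 = 1
k=1,i=2: res = 1+2 = 3
k=1,i=3: res = 3+3 = 6
k=1,i=4: res = 6+4 = 10
k=2,i=0: res = 10+0 = 10
k=2,i=1: res = 10+2 = 12
k=2,i=2: res = 12+4 = 16
k=2,i=3: res = 16+6 = 22
k=2,i=4: res = 22+8 = 30
k=3,i=0: res = 30+0 = 30
k=3,i=1: res = 30+3 = 33
k=3,i=2: res = 33+6 = 39
k=3,i=3: res = 39+9 = 48
k=3,i=4: res = 48+12 = 60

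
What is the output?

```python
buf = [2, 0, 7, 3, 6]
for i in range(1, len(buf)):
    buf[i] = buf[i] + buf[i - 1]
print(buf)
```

[2, 2, 9, 12, 18]

i=1: buf[1] = 0+2 = 2 → [2, 2, 7, 3, 6]
i=2: buf[2] = 7+2 = 9 → [2, 2, 9, 3, 6]
i=3: buf[3] = 3+9 = 12 → [2, 2, 9, 12, 6]
i=4: buf[4] = 6+12 = 18 → [2, 2, 9, 12, 18]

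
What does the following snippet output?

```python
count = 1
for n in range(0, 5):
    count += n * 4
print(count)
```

n=0: count = 1+0*4 = 1
n=1: count = 1+1*4 = 5
n=2: count = 5+2*4 = 13
n=3: count = 13+3*4 = 25
n=4: count = 25+4*4 = 41

41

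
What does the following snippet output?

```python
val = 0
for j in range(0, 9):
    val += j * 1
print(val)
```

j=0: val = 0+0*1 = 0
j=1: val = 0+1*1 = 1
j=2: val = 1+2*1 = 3
j=3: val = 3+3*1 = 6
j=4: val = 6+4*1 = 10
j=5: val = 10+5*1 = 15
j=6: val = 15+6*1 = 21
j=7: val = 21+7*1 = 28
j=8: val = 28+8*1 = 36

36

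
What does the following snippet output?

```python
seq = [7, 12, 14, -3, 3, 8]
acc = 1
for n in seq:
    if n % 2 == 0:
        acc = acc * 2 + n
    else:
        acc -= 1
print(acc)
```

n=7: not even, acc = 1-1 = 0
n=12: even, acc = 0*2+12 = 12
n=14: even, acc = 12*2+14 = 38
n=-3: not even, acc = 38-1 = 37
n=3: not even, acc = 37-1 = 36
n=8: even, acc = 36*2+8 = 80

80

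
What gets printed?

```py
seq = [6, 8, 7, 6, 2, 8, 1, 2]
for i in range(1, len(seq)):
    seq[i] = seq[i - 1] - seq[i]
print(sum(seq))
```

i=1: seq[1] = 6-8 = -2 → [6, -2, 7, 6, 2, 8, 1, 2]
i=2: seq[2] = (-2)-7 = -9 → [6, -2, -9, 6, 2, 8, 1, 2]
i=3: seq[3] = (-9)-6 = -15 → [6, -2, -9, -15, 2, 8, 1, 2]
i=4: seq[4] = (-15)-2 = -17 → [6, -2, -9, -15, -17, 8, 1, 2]
i=5: seq[5] = (-17)-8 = -25 → [6, -2, -9, -15, -17, -25, 1, 2]
i=6: seq[6] = (-25)-1 = -26 → [6, -2, -9, -15, -17, -25, -26, 2]
i=7: seq[7] = (-26)-2 = -28 → [6, -2, -9, -15, -17, -25, -26, -28]
sum = -116

-116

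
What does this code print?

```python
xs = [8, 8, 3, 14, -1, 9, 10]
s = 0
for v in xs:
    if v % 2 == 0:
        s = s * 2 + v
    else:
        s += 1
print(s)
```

v=8: even, s = 0*2+8 = 8
v=8: even, s = 8*2+8 = 24
v=3: not even, s = 24+1 = 25
v=14: even, s = 25*2+14 = 64
v=-1: not even, s = 64+1 = 65
v=9: not even, s = 65+1 = 66
v=10: even, s = 66*2+10 = 142

142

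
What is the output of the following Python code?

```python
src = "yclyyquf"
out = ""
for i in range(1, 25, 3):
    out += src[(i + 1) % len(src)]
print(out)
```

lqyyucyf

i=1: add src[2]='l' → 'l'
i=4: add src[5]='q' → 'lq'
i=7: add src[0]='y' → 'lqy'
i=10: add src[3]='y' → 'lqyy'
i=13: add src[6]='u' → 'lqyyu'
i=16: add src[1]='c' → 'lqyyuc'
i=19: add src[4]='y' → 'lqyyucy'
i=22: add src[7]='f' → 'lqyyucyf'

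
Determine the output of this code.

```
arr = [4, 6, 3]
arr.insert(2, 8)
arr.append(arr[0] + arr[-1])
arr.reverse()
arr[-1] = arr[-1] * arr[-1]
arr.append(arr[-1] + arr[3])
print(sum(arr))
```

insert 8 at 2 → [4, 6, 8, 3]
append arr[0]+arr[-1] = 4+3 = 7 → [4, 6, 8, 3, 7]
reverse → [7, 3, 8, 6, 4]
arr[-1] = arr[-1]*arr[-1] = 4*4 = 16 → [7, 3, 8, 6, 16]
append arr[-1]+arr[3] = 16+6 = 22 → [7, 3, 8, 6, 16, 22]
sum = 62

62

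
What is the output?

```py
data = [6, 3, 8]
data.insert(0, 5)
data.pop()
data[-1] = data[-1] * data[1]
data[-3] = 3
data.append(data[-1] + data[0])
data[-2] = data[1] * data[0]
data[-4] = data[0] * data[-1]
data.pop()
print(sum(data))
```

insert 5 at 0 → [5, 6, 3, 8]
pop() removes 8 → [5, 6, 3]
data[-1] = data[-1]*data[1] = 3*6 = 18 → [5, 6, 18]
data[-3] = 3 → [3, 6, 18]
append data[-1]+data[0] = 18+3 = 21 → [3, 6, 18, 21]
data[-2] = data[1]*data[0] = 6*3 = 18 → [3, 6, 18, 21]
data[-4] = data[0]*data[-1] = 3*21 = 63 → [63, 6, 18, 21]
pop() removes 21 → [63, 6, 18]
sum = 87

87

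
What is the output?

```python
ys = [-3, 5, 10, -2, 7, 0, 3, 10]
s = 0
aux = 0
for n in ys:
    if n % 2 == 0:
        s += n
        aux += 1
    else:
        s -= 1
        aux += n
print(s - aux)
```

-2

n=-3: not even, s = 0-1 = -1; aux=-3
n=5: not even, s = (-1)-1 = -2; aux=2
n=10: even, s = (-2)+10 = 8; aux=3
n=-2: even, s = 8+(-2) = 6; aux=4
n=7: not even, s = 6-1 = 5; aux=11
n=0: even, s = 5+0 = 5; aux=12
n=3: not even, s = 5-1 = 4; aux=15
n=10: even, s = 4+10 = 14; aux=16
s-aux = 14-16 = -2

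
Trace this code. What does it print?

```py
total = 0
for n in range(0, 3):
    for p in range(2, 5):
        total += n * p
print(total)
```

27

n=0,p=2: total = 0+0 = 0
n=0,p=3: total = 0+0 = 0
n=0,p=4: total = 0+0 = 0
n=1,p=2: total = 0+2 = 2
n=1,p=3: total = 2+3 = 5
n=1,p=4: total = 5+4 = 9
n=2,p=2: total = 9+4 = 13
n=2,p=3: total = 13+6 = 19
n=2,p=4: total = 19+8 = 27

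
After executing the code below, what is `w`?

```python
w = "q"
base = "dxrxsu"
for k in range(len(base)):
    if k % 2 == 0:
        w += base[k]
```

'qdrs'

k=0: add 'd' → 'qd'
k=1: skip
k=2: add 'r' → 'qdr'
k=3: skip
k=4: add 's' → 'qdrs'
k=5: skip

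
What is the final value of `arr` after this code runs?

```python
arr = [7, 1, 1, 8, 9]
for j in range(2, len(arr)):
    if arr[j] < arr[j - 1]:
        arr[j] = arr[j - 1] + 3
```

[7, 1, 1, 8, 9]

j=2: 1>=1, unchanged → [7, 1, 1, 8, 9]
j=3: 8>=1, unchanged → [7, 1, 1, 8, 9]
j=4: 9>=8, unchanged → [7, 1, 1, 8, 9]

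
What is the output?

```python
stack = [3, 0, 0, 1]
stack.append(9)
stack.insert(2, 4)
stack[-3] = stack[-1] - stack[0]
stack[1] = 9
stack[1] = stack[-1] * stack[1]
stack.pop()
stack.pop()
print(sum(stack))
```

append 9 → [3, 0, 0, 1, 9]
insert 4 at 2 → [3, 0, 4, 0, 1, 9]
stack[-3] = stack[-1]-stack[0] = 9-3 = 6 → [3, 0, 4, 6, 1, 9]
stack[1] = 9 → [3, 9, 4, 6, 1, 9]
stack[1] = stack[-1]*stack[1] = 9*9 = 81 → [3, 81, 4, 6, 1, 9]
pop() removes 9 → [3, 81, 4, 6, 1]
pop() removes 1 → [3, 81, 4, 6]
sum = 94

94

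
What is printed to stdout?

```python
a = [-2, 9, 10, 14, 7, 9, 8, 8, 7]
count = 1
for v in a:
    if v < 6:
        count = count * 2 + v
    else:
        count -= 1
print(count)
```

v=-2: <6, count = 1*2+(-2) = 0
v=9: not <6, count = 0-1 = -1
v=10: not <6, count = (-1)-1 = -2
v=14: not <6, count = (-2)-1 = -3
v=7: not <6, count = (-3)-1 = -4
v=9: not <6, count = (-4)-1 = -5
v=8: not <6, count = (-5)-1 = -6
v=8: not <6, count = (-6)-1 = -7
v=7: not <6, count = (-7)-1 = -8

-8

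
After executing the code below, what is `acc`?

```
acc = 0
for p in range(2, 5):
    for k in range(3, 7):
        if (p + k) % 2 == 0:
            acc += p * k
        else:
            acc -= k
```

58

p=2,k=3: odd sum, acc = 0-3 = -3
p=2,k=4: even sum, acc = (-3)+8 = 5
p=2,k=5: odd sum, acc = 5-5 = 0
p=2,k=6: even sum, acc = 0+12 = 12
p=3,k=3: even sum, acc = 12+9 = 21
p=3,k=4: odd sum, acc = 21-4 = 17
p=3,k=5: even sum, acc = 17+15 = 32
p=3,k=6: odd sum, acc = 32-6 = 26
p=4,k=3: odd sum, acc = 26-3 = 23
p=4,k=4: even sum, acc = 23+16 = 39
p=4,k=5: odd sum, acc = 39-5 = 34
p=4,k=6: even sum, acc = 34+24 = 58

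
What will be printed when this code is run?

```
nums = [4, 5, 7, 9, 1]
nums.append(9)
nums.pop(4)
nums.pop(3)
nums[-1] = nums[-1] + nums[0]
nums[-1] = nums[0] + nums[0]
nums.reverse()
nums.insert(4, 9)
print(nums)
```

[8, 7, 5, 4, 9]

append 9 → [4, 5, 7, 9, 1, 9]
pop(4) removes 1 → [4, 5, 7, 9, 9]
pop(3) removes 9 → [4, 5, 7, 9]
nums[-1] = nums[-1]+nums[0] = 9+4 = 13 → [4, 5, 7, 13]
nums[-1] = nums[0]+nums[0] = 4+4 = 8 → [4, 5, 7, 8]
reverse → [8, 7, 5, 4]
insert 9 at 4 → [8, 7, 5, 4, 9]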